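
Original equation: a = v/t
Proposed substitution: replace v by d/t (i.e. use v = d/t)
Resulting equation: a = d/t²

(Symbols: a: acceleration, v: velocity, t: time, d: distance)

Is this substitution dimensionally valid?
Yes

[v] = [L T^-1] and [d/t] = [L T^-1]. These match, so the substitution replaces a quantity by one of the same dimensions and the result a = d/t² has LHS [L T^-2] vs RHS [L T^-2] — still consistent.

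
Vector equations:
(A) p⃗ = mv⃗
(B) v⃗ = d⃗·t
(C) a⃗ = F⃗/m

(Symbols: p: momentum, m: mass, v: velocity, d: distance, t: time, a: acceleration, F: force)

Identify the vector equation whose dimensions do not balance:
(B) v⃗ = d⃗·t

(A) p⃗ = mv⃗: LHS [L M T^-1], RHS [L M T^-1] ✓ — mass (scalar) times velocity (vector)
(B) v⃗ = d⃗·t: LHS [L T^-1], RHS [L T] ✗ — velocity is displacement per time; should be d⃗/t
(C) a⃗ = F⃗/m: LHS [L T^-2], RHS [L T^-2] ✓ — force (vector) divided by mass (scalar)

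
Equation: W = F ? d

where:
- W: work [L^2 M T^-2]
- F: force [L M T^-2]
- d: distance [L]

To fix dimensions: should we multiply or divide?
multiplication (×): W = F × d

W [L^2 M T^-2]; F [L M T^-2]; d [L].
F × d → [L^2 M T^-2] ✓
F ÷ d → [M T^-2] ✗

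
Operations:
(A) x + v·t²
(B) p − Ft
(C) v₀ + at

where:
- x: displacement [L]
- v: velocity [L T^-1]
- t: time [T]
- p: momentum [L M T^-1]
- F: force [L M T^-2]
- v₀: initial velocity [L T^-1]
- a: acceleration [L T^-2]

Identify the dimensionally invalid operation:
(A) x + v·t²

(A) x + v·t²: x [L] and v·t² [L T] — different dimensions cannot be added/subtracted ✗
(B) p − Ft: p [L M T^-1] and Ft [L M T^-1] — same dimensions ✓
(C) v₀ + at: v₀ [L T^-1] and at [L T^-1] — same dimensions ✓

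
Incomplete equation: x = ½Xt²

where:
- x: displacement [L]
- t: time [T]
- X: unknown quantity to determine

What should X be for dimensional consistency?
X = a (acceleration), dimensions [L T^-2]

x has dimensions [L]; the rest of the RHS (½ t²) has dimensions [T^2].
So X must have dimensions [L T^-2] — X = a (acceleration).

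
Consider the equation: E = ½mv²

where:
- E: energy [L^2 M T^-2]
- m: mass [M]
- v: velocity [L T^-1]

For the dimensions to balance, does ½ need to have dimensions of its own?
No

E has dimensions [L^2 M T^-2] and mv² already has dimensions [L^2 M T^-2], so the equation balances without ½ contributing any dimensions. ½ is a pure (dimensionless) number; changing or removing it would not affect dimensional consistency.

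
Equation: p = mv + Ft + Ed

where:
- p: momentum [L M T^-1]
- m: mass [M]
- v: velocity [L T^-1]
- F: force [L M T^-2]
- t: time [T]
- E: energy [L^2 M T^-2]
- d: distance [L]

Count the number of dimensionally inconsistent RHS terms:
1

LHS p: [L M T^-1]
- mv: [L M T^-1] ✓
- Ft: [L M T^-1] ✓
- Ed: [L^3 M T^-2] ✗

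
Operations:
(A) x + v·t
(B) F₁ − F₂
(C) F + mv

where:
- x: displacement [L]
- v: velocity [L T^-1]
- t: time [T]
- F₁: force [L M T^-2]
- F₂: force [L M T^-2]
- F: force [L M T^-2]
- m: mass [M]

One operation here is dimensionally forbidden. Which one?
(C) F + mv

(A) x + v·t: x [L] and v·t [L] — same dimensions ✓
(B) F₁ − F₂: F₁ [L M T^-2] and F₂ [L M T^-2] — same dimensions ✓
(C) F + mv: F [L M T^-2] and mv [L M T^-1] — different dimensions cannot be added/subtracted ✗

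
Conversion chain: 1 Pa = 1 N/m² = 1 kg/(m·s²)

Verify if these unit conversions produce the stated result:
The chain is correct (no errors).

Correct: Pascal is Newton per square meter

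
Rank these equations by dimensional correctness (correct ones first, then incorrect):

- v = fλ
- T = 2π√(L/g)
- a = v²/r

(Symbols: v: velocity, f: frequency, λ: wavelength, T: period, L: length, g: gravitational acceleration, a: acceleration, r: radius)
Dimensionally correct: v = fλ, T = 2π√(L/g), a = v²/r
Dimensionally incorrect: none
Ordered (correct first, then incorrect): v = fλ, T = 2π√(L/g), a = v²/r

- v = fλ: LHS [L T^-1], RHS [L T^-1] → correct ✓
- T = 2π√(L/g): LHS [T], RHS [T] → correct ✓
- a = v²/r: LHS [L T^-2], RHS [L T^-2] → correct ✓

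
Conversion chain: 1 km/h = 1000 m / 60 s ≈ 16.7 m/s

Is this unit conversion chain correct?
The chain is incorrect (it contains an error).

Incorrect: 1 h = 3600 s, not 60 s (1 km/h ≈ 0.278 m/s)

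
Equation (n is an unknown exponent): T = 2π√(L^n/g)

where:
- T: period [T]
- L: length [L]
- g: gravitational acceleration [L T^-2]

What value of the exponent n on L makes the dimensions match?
n = 1

T has dimensions [T]; L has dimensions [L].
With n = 1: 2π√(L^1/g) has dimensions [T], matching the LHS ✓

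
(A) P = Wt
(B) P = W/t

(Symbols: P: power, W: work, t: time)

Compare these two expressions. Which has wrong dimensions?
(A)

(A) P = Wt: LHS [L^2 M T^-3], RHS [L^2 M T^-1] ✗
(B) P = W/t: LHS [L^2 M T^-3], RHS [L^2 M T^-3] ✓

Expression (A) P = Wt is dimensionally incorrect.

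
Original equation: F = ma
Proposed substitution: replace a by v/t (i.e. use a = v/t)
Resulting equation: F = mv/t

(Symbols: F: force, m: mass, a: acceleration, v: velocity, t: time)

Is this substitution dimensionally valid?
Yes

[a] = [L T^-2] and [v/t] = [L T^-2]. These match, so the substitution replaces a quantity by one of the same dimensions and the result F = mv/t has LHS [L M T^-2] vs RHS [L M T^-2] — still consistent.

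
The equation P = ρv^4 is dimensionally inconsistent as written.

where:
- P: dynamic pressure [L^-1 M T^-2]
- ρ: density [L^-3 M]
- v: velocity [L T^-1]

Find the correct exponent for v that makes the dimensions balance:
The exponent of v should be 2: P = ρv^2

The LHS P has dimensions [L^-1 M T^-2]; v has dimensions [L T^-1].
As written, the RHS ρv^4 (exponent 4 on v) has dimensions [L M T^-4], which does not match.
With exponent 2, the RHS ρv^2 has dimensions [L^-1 M T^-2], matching the LHS.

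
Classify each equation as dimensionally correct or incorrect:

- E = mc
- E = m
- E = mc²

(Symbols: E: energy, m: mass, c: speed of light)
Dimensionally correct: E = mc²
Dimensionally incorrect: E = mc, E = m
Ordered (correct first, then incorrect): E = mc², E = mc, E = m

- E = mc: LHS [L^2 M T^-2], RHS [L M T^-1] → incorrect ✗
- E = m: LHS [L^2 M T^-2], RHS [M] → incorrect ✗
- E = mc²: LHS [L^2 M T^-2], RHS [L^2 M T^-2] → correct ✓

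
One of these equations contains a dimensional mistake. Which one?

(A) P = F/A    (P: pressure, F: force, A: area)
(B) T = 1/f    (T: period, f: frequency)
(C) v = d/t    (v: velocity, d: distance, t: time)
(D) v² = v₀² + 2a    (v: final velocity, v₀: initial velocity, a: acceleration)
(D) v² = v₀² + 2a

The equation (D) v² = v₀² + 2a is dimensionally incorrect.

LHS (v²): [L^2 T^-2]
RHS terms:
  - v₀²: [L^2 T^-2] ✓
  - 2a: [L T^-2] ✗ (does not match LHS)

The dimensions do not match. The other three equations balance.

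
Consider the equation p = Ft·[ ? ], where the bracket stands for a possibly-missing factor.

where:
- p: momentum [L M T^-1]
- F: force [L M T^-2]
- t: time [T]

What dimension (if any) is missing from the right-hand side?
Nothing is missing — the bracketed factor must be dimensionless.

p has dimensions [L M T^-1] and Ft already has dimensions [L M T^-1], so p = Ft is dimensionally complete.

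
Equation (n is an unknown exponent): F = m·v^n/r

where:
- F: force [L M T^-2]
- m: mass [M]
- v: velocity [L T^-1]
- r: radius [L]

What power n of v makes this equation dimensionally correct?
n = 2

F has dimensions [L M T^-2]; v has dimensions [L T^-1].
The rest of the RHS has dimensions [L^-1 M], so v^n must supply [L^2 T^-2].
With n = 2: m·v^2/r has dimensions [L M T^-2], matching the LHS ✓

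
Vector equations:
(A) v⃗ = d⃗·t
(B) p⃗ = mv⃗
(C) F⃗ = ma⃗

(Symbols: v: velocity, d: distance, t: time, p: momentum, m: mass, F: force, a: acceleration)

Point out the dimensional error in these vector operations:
(A) v⃗ = d⃗·t

(A) v⃗ = d⃗·t: LHS [L T^-1], RHS [L T] ✗ — velocity is displacement per time; should be d⃗/t
(B) p⃗ = mv⃗: LHS [L M T^-1], RHS [L M T^-1] ✓ — mass (scalar) times velocity (vector)
(C) F⃗ = ma⃗: LHS [L M T^-2], RHS [L M T^-2] ✓ — Force and acceleration are vectors, mass is a scalar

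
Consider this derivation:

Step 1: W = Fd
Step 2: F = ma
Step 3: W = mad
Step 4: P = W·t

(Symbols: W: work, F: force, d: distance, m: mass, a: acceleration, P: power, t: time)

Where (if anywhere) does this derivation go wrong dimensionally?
Step 4

Step 1: W = Fd → LHS [L^2 M T^-2], RHS [L^2 M T^-2] ✓
Step 2: F = ma → LHS [L M T^-2], RHS [L M T^-2] ✓
Step 3: W = mad → LHS [L^2 M T^-2], RHS [L^2 M T^-2] ✓
Step 4: P = W·t → LHS [L^2 M T^-3], RHS [L^2 M T^-1] ✗

The first dimensional inconsistency appears in step 4: P = W·t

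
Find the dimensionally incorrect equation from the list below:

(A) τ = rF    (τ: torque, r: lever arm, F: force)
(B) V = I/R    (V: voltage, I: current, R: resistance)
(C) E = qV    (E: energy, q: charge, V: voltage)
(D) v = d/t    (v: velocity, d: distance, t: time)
(B) V = I/R

The equation (B) V = I/R is dimensionally incorrect.

LHS (V): [I^-1 L^2 M T^-3]
RHS (I/R): [I^3 L^-2 M^-1 T^3] ✗

The dimensions do not match. The other three equations balance.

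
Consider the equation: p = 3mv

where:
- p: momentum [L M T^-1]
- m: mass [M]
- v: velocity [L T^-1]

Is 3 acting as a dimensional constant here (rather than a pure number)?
No

p has dimensions [L M T^-1] and mv already has dimensions [L M T^-1], so the equation balances without 3 contributing any dimensions. 3 is a pure (dimensionless) number; changing or removing it would not affect dimensional consistency.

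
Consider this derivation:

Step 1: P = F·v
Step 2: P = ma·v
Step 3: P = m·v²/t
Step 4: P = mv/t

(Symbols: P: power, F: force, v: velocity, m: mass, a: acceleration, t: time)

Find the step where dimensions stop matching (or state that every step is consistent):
Step 4

Step 1: P = F·v → LHS [L^2 M T^-3], RHS [L^2 M T^-3] ✓
Step 2: P = ma·v → LHS [L^2 M T^-3], RHS [L^2 M T^-3] ✓
Step 3: P = m·v²/t → LHS [L^2 M T^-3], RHS [L^2 M T^-3] ✓
Step 4: P = mv/t → LHS [L^2 M T^-3], RHS [L M T^-2] ✗

The first dimensional inconsistency appears in step 4: P = mv/t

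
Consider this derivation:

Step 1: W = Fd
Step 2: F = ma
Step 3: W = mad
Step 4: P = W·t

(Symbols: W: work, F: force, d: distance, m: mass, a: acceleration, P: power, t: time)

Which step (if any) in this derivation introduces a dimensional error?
Step 4

Step 1: W = Fd → LHS [L^2 M T^-2], RHS [L^2 M T^-2] ✓
Step 2: F = ma → LHS [L M T^-2], RHS [L M T^-2] ✓
Step 3: W = mad → LHS [L^2 M T^-2], RHS [L^2 M T^-2] ✓
Step 4: P = W·t → LHS [L^2 M T^-3], RHS [L^2 M T^-1] ✗

The first dimensional inconsistency appears in step 4: P = W·t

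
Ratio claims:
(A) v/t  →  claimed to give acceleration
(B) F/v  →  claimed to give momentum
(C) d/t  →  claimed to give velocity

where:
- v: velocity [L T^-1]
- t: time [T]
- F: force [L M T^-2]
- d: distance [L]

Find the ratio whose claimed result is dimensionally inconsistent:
(B) F/v does not give momentum

(A) v/t: [L T^-2] = acceleration [L T^-2] ✓
(B) F/v: [M T^-1] ≠ momentum [L M T^-1] ✗
(C) d/t: [L T^-1] = velocity [L T^-1] ✓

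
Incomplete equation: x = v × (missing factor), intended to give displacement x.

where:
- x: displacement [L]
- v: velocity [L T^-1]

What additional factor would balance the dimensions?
t (time), dimensions [T]

x has dimensions [L] and v has dimensions [L T^-1].
The missing factor must have dimensions [L] / [L T^-1] = [T], i.e. time (t).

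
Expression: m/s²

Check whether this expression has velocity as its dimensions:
No

The expression m/s² has dimensions [L T^-2], but velocity has dimensions [L T^-1].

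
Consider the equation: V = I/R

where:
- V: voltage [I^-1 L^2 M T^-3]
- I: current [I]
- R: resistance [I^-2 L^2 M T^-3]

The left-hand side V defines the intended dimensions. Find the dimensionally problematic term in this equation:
The right-hand side term I/R

V has dimensions [I^-1 L^2 M T^-3], but I/R has dimensions [I^3 L^-2 M^-1 T^3], so the term I/R is dimensionally wrong for V.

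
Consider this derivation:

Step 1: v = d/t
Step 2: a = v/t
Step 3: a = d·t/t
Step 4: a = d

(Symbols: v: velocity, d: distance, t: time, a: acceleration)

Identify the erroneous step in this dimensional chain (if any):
Step 3

Step 1: v = d/t → LHS [L T^-1], RHS [L T^-1] ✓
Step 2: a = v/t → LHS [L T^-2], RHS [L T^-2] ✓
Step 3: a = d·t/t → LHS [L T^-2], RHS [L] ✗

The first dimensional inconsistency appears in step 3: a = d·t/t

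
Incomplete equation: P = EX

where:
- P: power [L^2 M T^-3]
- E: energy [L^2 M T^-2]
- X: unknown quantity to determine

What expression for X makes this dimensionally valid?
X = f (inverse time / frequency (1/t)), dimensions [T^-1]

P has dimensions [L^2 M T^-3]; the rest of the RHS (E) has dimensions [L^2 M T^-2].
So X must have dimensions [T^-1] — X = f (inverse time / frequency (1/t)).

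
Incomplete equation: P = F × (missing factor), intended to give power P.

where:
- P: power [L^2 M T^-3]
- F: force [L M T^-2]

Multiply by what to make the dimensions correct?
v (velocity), dimensions [L T^-1]

P has dimensions [L^2 M T^-3] and F has dimensions [L M T^-2].
The missing factor must have dimensions [L^2 M T^-3] / [L M T^-2] = [L T^-1], i.e. velocity (v).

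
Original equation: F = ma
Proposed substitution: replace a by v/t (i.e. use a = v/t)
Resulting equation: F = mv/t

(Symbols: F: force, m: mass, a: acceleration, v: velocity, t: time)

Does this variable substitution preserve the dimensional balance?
Yes

[a] = [L T^-2] and [v/t] = [L T^-2]. These match, so the substitution replaces a quantity by one of the same dimensions and the result F = mv/t has LHS [L M T^-2] vs RHS [L M T^-2] — still consistent.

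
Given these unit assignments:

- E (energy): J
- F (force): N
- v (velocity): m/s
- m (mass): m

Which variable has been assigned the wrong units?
m

The variable m (mass) should have units kg, not m.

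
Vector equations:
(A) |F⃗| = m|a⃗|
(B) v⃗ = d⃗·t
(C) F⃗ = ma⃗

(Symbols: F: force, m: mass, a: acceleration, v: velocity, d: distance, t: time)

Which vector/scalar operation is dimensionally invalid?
(B) v⃗ = d⃗·t

(A) |F⃗| = m|a⃗|: LHS [L M T^-2], RHS [L M T^-2] ✓ — magnitudes of vectors are scalars
(B) v⃗ = d⃗·t: LHS [L T^-1], RHS [L T] ✗ — velocity is displacement per time; should be d⃗/t
(C) F⃗ = ma⃗: LHS [L M T^-2], RHS [L M T^-2] ✓ — Force and acceleration are vectors, mass is a scalar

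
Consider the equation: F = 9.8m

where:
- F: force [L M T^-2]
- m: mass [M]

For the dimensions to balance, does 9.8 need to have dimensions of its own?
Yes

F has dimensions [L M T^-2], while m alone has dimensions [M]. For the equation to balance, the factor 9.8 must carry dimensions [L T^-2] — it is a dimensional constant (a numerical value of a physical quantity with its units suppressed), not a pure number.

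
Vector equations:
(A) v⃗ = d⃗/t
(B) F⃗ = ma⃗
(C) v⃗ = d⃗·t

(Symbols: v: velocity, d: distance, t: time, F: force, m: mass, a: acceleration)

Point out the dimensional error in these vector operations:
(C) v⃗ = d⃗·t

(A) v⃗ = d⃗/t: LHS [L T^-1], RHS [L T^-1] ✓ — displacement (vector) divided by time (scalar)
(B) F⃗ = ma⃗: LHS [L M T^-2], RHS [L M T^-2] ✓ — Force and acceleration are vectors, mass is a scalar
(C) v⃗ = d⃗·t: LHS [L T^-1], RHS [L T] ✗ — velocity is displacement per time; should be d⃗/t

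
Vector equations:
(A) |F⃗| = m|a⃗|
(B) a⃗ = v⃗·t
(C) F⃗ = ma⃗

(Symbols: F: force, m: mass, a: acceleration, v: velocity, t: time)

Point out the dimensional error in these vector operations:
(B) a⃗ = v⃗·t

(A) |F⃗| = m|a⃗|: LHS [L M T^-2], RHS [L M T^-2] ✓ — magnitudes of vectors are scalars
(B) a⃗ = v⃗·t: LHS [L T^-2], RHS [L] ✗ — acceleration is velocity per time; should be v⃗/t
(C) F⃗ = ma⃗: LHS [L M T^-2], RHS [L M T^-2] ✓ — Force and acceleration are vectors, mass is a scalar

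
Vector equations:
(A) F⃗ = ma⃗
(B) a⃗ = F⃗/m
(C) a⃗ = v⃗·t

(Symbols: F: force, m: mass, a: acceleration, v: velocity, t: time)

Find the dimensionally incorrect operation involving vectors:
(C) a⃗ = v⃗·t

(A) F⃗ = ma⃗: LHS [L M T^-2], RHS [L M T^-2] ✓ — Force and acceleration are vectors, mass is a scalar
(B) a⃗ = F⃗/m: LHS [L T^-2], RHS [L T^-2] ✓ — force (vector) divided by mass (scalar)
(C) a⃗ = v⃗·t: LHS [L T^-2], RHS [L] ✗ — acceleration is velocity per time; should be v⃗/t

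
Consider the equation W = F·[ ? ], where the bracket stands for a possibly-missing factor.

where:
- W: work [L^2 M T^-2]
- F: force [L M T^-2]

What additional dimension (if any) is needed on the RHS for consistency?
[L] — length (e.g. a distance d)

W has dimensions [L^2 M T^-2]; F has dimensions [L M T^-2].
The bracketed factor must supply [L^2 M T^-2] / [L M T^-2] = [L].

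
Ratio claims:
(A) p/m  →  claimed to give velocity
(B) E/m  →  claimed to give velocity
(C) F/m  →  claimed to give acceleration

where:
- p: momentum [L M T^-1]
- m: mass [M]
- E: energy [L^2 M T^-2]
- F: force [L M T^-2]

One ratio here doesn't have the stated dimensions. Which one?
(B) E/m does not give velocity

(A) p/m: [L T^-1] = velocity [L T^-1] ✓
(B) E/m: [L^2 T^-2] ≠ velocity [L T^-1] ✗
(C) F/m: [L T^-2] = acceleration [L T^-2] ✓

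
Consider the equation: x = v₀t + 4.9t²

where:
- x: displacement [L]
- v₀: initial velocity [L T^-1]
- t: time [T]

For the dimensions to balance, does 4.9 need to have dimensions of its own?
Yes

x has dimensions [L], while t² alone has dimensions [T^2]. For the equation to balance, the factor 4.9 must carry dimensions [L T^-2] — it is a dimensional constant (a numerical value of a physical quantity with its units suppressed), not a pure number.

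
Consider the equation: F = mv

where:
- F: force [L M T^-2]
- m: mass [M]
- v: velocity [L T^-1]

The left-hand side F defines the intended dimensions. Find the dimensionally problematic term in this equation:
The right-hand side term mv

F has dimensions [L M T^-2], but mv has dimensions [L M T^-1], so the term mv is dimensionally wrong for F.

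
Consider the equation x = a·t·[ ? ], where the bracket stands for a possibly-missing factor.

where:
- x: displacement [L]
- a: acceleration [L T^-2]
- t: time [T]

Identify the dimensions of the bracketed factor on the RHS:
[T] — time (e.g. t)

x has dimensions [L]; a·t has dimensions [L T^-1].
The bracketed factor must supply [L] / [L T^-1] = [T].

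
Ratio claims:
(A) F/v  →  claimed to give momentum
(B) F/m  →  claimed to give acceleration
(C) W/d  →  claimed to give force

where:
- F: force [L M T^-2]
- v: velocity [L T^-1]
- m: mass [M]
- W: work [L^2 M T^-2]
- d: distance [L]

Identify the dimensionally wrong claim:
(A) F/v does not give momentum

(A) F/v: [M T^-1] ≠ momentum [L M T^-1] ✗
(B) F/m: [L T^-2] = acceleration [L T^-2] ✓
(C) W/d: [L M T^-2] = force [L M T^-2] ✓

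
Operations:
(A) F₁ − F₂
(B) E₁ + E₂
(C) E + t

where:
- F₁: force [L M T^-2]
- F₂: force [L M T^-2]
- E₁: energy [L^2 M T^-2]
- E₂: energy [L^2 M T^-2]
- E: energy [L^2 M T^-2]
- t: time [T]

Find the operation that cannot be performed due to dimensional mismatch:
(C) E + t

(A) F₁ − F₂: F₁ [L M T^-2] and F₂ [L M T^-2] — same dimensions ✓
(B) E₁ + E₂: E₁ [L^2 M T^-2] and E₂ [L^2 M T^-2] — same dimensions ✓
(C) E + t: E [L^2 M T^-2] and t [T] — different dimensions cannot be added/subtracted ✗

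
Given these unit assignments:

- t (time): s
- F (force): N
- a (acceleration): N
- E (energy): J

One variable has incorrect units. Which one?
a

The variable a (acceleration) should have units m/s², not N.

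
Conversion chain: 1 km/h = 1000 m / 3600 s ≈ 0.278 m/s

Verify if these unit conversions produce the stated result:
The chain is correct (no errors).

Correct: 1 km = 1000 m, 1 h = 3600 s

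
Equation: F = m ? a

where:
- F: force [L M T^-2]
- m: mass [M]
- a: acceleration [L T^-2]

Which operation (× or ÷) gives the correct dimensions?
multiplication (×): F = m × a

F [L M T^-2]; m [M]; a [L T^-2].
m × a → [L M T^-2] ✓
m ÷ a → [L^-1 M T^2] ✗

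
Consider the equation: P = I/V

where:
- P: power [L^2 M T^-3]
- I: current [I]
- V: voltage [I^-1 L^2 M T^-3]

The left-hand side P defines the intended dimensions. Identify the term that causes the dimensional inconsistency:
The right-hand side term I/V

P has dimensions [L^2 M T^-3], but I/V has dimensions [I^2 L^-2 M^-1 T^3], so the term I/V is dimensionally wrong for P.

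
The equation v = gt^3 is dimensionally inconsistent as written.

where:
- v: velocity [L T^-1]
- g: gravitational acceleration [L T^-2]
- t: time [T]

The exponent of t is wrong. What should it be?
The exponent of t should be 1: v = gt

The LHS v has dimensions [L T^-1]; t has dimensions [T].
As written, the RHS gt^3 (exponent 3 on t) has dimensions [L T], which does not match.
With exponent 1, the RHS gt has dimensions [L T^-1], matching the LHS.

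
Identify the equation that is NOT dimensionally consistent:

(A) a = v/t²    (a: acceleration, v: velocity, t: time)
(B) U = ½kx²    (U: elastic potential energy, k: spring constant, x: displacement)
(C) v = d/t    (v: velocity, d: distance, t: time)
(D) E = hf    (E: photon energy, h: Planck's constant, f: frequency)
(A) a = v/t²

The equation (A) a = v/t² is dimensionally incorrect.

LHS (a): [L T^-2]
RHS (v/t²): [L T^-3] ✗

The dimensions do not match. The other three equations balance.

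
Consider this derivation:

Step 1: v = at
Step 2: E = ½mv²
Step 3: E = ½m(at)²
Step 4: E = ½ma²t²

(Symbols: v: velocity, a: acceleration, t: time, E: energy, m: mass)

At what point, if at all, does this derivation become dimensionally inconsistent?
No step introduces an error — all steps are dimensionally consistent.

Step 1: v = at → LHS [L T^-1], RHS [L T^-1] ✓
Step 2: E = ½mv² → LHS [L^2 M T^-2], RHS [L^2 M T^-2] ✓
Step 3: E = ½m(at)² → LHS [L^2 M T^-2], RHS [L^2 M T^-2] ✓
Step 4: E = ½ma²t² → LHS [L^2 M T^-2], RHS [L^2 M T^-2] ✓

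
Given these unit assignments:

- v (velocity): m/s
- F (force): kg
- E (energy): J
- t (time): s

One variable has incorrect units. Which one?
F

The variable F (force) should have units N, not kg.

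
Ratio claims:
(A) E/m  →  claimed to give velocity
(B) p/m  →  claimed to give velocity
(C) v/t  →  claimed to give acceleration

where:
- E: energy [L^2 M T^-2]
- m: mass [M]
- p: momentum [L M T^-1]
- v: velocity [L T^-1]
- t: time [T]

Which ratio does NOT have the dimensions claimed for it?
(A) E/m does not give velocity

(A) E/m: [L^2 T^-2] ≠ velocity [L T^-1] ✗
(B) p/m: [L T^-1] = velocity [L T^-1] ✓
(C) v/t: [L T^-2] = acceleration [L T^-2] ✓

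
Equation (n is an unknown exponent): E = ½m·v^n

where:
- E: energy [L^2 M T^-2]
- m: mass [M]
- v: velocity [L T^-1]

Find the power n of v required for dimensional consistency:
n = 2

E has dimensions [L^2 M T^-2]; v has dimensions [L T^-1].
The rest of the RHS has dimensions [M], so v^n must supply [L^2 T^-2].
With n = 2: ½m·v^2 has dimensions [L^2 M T^-2], matching the LHS ✓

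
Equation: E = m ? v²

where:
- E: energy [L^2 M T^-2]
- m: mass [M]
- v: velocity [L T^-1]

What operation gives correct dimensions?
multiplication (×): E = m × v²

E [L^2 M T^-2]; m [M]; v² [L^2 T^-2].
m × v² → [L^2 M T^-2] ✓
m ÷ v² → [L^-2 M T^2] ✗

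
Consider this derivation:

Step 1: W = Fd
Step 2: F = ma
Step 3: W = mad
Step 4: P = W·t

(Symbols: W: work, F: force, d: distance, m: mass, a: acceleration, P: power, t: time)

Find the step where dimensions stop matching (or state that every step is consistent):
Step 4

Step 1: W = Fd → LHS [L^2 M T^-2], RHS [L^2 M T^-2] ✓
Step 2: F = ma → LHS [L M T^-2], RHS [L M T^-2] ✓
Step 3: W = mad → LHS [L^2 M T^-2], RHS [L^2 M T^-2] ✓
Step 4: P = W·t → LHS [L^2 M T^-3], RHS [L^2 M T^-1] ✗

The first dimensional inconsistency appears in step 4: P = W·t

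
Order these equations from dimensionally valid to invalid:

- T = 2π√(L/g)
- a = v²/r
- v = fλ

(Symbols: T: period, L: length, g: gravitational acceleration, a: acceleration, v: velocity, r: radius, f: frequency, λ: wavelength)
Dimensionally correct: T = 2π√(L/g), a = v²/r, v = fλ
Dimensionally incorrect: none
Ordered (correct first, then incorrect): T = 2π√(L/g), a = v²/r, v = fλ

- T = 2π√(L/g): LHS [T], RHS [T] → correct ✓
- a = v²/r: LHS [L T^-2], RHS [L T^-2] → correct ✓
- v = fλ: LHS [L T^-1], RHS [L T^-1] → correct ✓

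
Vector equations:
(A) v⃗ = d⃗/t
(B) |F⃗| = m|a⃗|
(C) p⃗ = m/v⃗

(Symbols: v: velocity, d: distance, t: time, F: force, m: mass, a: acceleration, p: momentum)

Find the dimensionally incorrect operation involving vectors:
(C) p⃗ = m/v⃗

(A) v⃗ = d⃗/t: LHS [L T^-1], RHS [L T^-1] ✓ — displacement (vector) divided by time (scalar)
(B) |F⃗| = m|a⃗|: LHS [L M T^-2], RHS [L M T^-2] ✓ — magnitudes of vectors are scalars
(C) p⃗ = m/v⃗: LHS [L M T^-1], RHS [L^-1 M T] ✗ — momentum is mass times velocity; should be mv⃗ (and division by a vector is undefined)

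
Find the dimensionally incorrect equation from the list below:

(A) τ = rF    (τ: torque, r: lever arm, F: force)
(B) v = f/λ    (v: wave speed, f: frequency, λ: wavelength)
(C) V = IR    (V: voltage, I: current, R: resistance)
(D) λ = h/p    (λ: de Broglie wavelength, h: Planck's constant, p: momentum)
(B) v = f/λ

The equation (B) v = f/λ is dimensionally incorrect.

LHS (v): [L T^-1]
RHS (f/λ): [L^-1 T^-1] ✗

The dimensions do not match. The other three equations balance.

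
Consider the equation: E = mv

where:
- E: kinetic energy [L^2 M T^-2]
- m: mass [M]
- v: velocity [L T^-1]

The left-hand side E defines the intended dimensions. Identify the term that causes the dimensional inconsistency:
The right-hand side term mv

E has dimensions [L^2 M T^-2], but mv has dimensions [L M T^-1], so the term mv is dimensionally wrong for E.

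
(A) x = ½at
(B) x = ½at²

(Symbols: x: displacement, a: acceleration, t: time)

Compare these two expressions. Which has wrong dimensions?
(A)

(A) x = ½at: LHS [L], RHS [L T^-1] ✗
(B) x = ½at²: LHS [L], RHS [L] ✓

Expression (A) x = ½at is dimensionally incorrect.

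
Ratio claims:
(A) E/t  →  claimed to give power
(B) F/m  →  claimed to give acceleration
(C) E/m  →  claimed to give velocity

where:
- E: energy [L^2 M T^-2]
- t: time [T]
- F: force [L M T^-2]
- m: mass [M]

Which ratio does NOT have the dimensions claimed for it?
(C) E/m does not give velocity

(A) E/t: [L^2 M T^-3] = power [L^2 M T^-3] ✓
(B) F/m: [L T^-2] = acceleration [L T^-2] ✓
(C) E/m: [L^2 T^-2] ≠ velocity [L T^-1] ✗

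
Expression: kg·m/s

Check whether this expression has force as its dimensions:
No

The expression kg·m/s has dimensions [L M T^-1], but force has dimensions [L M T^-2].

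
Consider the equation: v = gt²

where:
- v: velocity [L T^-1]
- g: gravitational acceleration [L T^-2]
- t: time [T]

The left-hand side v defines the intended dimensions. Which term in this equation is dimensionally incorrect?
The right-hand side term gt²

v has dimensions [L T^-1], but gt² has dimensions [L], so the term gt² is dimensionally wrong for v.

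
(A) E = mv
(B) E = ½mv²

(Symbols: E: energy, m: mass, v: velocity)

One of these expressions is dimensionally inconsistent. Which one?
(A)

(A) E = mv: LHS [L^2 M T^-2], RHS [L M T^-1] ✗
(B) E = ½mv²: LHS [L^2 M T^-2], RHS [L^2 M T^-2] ✓

Expression (A) E = mv is dimensionally incorrect.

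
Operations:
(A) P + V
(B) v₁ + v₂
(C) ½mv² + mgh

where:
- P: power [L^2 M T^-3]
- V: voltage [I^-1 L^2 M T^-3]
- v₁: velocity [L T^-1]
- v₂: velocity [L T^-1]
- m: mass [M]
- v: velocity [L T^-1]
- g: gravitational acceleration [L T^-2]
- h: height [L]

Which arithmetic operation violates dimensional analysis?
(A) P + V

(A) P + V: P [L^2 M T^-3] and V [I^-1 L^2 M T^-3] — different dimensions cannot be added/subtracted ✗
(B) v₁ + v₂: v₁ [L T^-1] and v₂ [L T^-1] — same dimensions ✓
(C) ½mv² + mgh: ½mv² [L^2 M T^-2] and mgh [L^2 M T^-2] — same dimensions ✓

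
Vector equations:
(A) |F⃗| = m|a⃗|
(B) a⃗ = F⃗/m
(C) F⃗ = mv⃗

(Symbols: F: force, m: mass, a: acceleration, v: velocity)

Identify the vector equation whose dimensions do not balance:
(C) F⃗ = mv⃗

(A) |F⃗| = m|a⃗|: LHS [L M T^-2], RHS [L M T^-2] ✓ — magnitudes of vectors are scalars
(B) a⃗ = F⃗/m: LHS [L T^-2], RHS [L T^-2] ✓ — force (vector) divided by mass (scalar)
(C) F⃗ = mv⃗: LHS [L M T^-2], RHS [L M T^-1] ✗ — mass times velocity is momentum, not force; should be ma⃗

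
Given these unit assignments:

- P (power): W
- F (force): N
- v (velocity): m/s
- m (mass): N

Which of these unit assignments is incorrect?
m

The variable m (mass) should have units kg, not N.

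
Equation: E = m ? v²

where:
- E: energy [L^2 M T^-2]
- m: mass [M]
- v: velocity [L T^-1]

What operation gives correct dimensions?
multiplication (×): E = m × v²

E [L^2 M T^-2]; m [M]; v² [L^2 T^-2].
m × v² → [L^2 M T^-2] ✓
m ÷ v² → [L^-2 M T^2] ✗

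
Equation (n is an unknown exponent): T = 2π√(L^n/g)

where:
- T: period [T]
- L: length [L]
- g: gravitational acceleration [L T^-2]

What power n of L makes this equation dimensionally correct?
n = 1

T has dimensions [T]; L has dimensions [L].
With n = 1: 2π√(L^1/g) has dimensions [T], matching the LHS ✓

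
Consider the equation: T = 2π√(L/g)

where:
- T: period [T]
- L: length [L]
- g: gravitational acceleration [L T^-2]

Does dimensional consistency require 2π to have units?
No

T has dimensions [T] and √(L/g) already has dimensions [T], so the equation balances without 2π contributing any dimensions. 2π is a pure (dimensionless) number; changing or removing it would not affect dimensional consistency.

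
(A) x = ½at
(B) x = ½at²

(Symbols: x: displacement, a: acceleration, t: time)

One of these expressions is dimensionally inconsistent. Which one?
(A)

(A) x = ½at: LHS [L], RHS [L T^-1] ✗
(B) x = ½at²: LHS [L], RHS [L] ✓

Expression (A) x = ½at is dimensionally incorrect.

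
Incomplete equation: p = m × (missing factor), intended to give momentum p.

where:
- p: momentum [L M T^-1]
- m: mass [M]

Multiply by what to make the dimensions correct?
v (velocity), dimensions [L T^-1]

p has dimensions [L M T^-1] and m has dimensions [M].
The missing factor must have dimensions [L M T^-1] / [M] = [L T^-1], i.e. velocity (v).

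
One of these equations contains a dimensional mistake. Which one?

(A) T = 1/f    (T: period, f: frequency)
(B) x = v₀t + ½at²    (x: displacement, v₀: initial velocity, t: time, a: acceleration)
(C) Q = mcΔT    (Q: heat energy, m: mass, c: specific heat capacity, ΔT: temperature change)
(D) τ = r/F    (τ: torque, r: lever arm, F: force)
(D) τ = r/F

The equation (D) τ = r/F is dimensionally incorrect.

LHS (τ): [L^2 M T^-2]
RHS (r/F): [M^-1 T^2] ✗

The dimensions do not match. The other three equations balance.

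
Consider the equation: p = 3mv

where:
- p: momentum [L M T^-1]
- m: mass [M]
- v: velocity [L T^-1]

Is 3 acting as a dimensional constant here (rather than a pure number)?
No

p has dimensions [L M T^-1] and mv already has dimensions [L M T^-1], so the equation balances without 3 contributing any dimensions. 3 is a pure (dimensionless) number; changing or removing it would not affect dimensional consistency.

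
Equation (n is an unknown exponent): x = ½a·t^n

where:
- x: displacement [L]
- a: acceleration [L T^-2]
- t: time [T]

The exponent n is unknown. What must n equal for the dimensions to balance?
n = 2

x has dimensions [L]; t has dimensions [T].
The rest of the RHS has dimensions [L T^-2], so t^n must supply [T^2].
With n = 2: ½a·t^2 has dimensions [L], matching the LHS ✓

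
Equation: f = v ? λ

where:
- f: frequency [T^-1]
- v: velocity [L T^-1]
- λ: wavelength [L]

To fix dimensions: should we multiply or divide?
division (÷): f = v ÷ λ

f [T^-1]; v [L T^-1]; λ [L].
v × λ → [L^2 T^-1] ✗
v ÷ λ → [T^-1] ✓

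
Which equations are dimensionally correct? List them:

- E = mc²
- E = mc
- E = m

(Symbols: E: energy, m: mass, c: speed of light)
Dimensionally correct: E = mc²
Dimensionally incorrect: E = mc, E = m
Ordered (correct first, then incorrect): E = mc², E = mc, E = m

- E = mc²: LHS [L^2 M T^-2], RHS [L^2 M T^-2] → correct ✓
- E = mc: LHS [L^2 M T^-2], RHS [L M T^-1] → incorrect ✗
- E = m: LHS [L^2 M T^-2], RHS [M] → incorrect ✗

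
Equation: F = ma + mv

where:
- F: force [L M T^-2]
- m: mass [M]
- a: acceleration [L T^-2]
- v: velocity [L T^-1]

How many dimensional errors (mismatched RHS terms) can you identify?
1

LHS F: [L M T^-2]
- ma: [L M T^-2] ✓
- mv: [L M T^-1] ✗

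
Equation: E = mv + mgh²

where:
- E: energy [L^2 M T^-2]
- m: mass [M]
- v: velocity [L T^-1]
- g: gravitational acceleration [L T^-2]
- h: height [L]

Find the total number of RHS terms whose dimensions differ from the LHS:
2

LHS E: [L^2 M T^-2]
- mv: [L M T^-1] ✗
- mgh²: [L^3 M T^-2] ✗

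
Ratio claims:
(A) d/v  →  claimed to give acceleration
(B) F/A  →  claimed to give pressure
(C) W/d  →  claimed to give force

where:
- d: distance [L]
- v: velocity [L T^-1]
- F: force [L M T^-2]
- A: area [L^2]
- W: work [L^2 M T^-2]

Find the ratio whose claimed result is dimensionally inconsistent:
(A) d/v does not give acceleration

(A) d/v: [T] ≠ acceleration [L T^-2] ✗
(B) F/A: [L^-1 M T^-2] = pressure [L^-1 M T^-2] ✓
(C) W/d: [L M T^-2] = force [L M T^-2] ✓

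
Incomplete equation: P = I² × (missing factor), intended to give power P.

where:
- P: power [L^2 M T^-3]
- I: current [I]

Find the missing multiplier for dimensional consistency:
R (resistance), dimensions [I^-2 L^2 M T^-3]

P has dimensions [L^2 M T^-3] and I² has dimensions [I^2].
The missing factor must have dimensions [L^2 M T^-3] / [I^2] = [I^-2 L^2 M T^-3], i.e. resistance (R).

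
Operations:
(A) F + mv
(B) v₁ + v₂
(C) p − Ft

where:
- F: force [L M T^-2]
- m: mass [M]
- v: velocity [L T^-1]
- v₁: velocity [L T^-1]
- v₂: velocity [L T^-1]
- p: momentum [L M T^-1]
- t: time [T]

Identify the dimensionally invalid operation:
(A) F + mv

(A) F + mv: F [L M T^-2] and mv [L M T^-1] — different dimensions cannot be added/subtracted ✗
(B) v₁ + v₂: v₁ [L T^-1] and v₂ [L T^-1] — same dimensions ✓
(C) p − Ft: p [L M T^-1] and Ft [L M T^-1] — same dimensions ✓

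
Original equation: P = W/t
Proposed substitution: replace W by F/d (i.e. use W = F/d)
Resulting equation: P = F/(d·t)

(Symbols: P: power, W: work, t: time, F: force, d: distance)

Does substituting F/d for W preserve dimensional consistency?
No

[W] = [L^2 M T^-2] and [F/d] = [M T^-2]. These differ, so the substitution replaces a quantity by one of different dimensions and the result P = F/(d·t) has LHS [L^2 M T^-3] vs RHS [M T^-3] — inconsistent.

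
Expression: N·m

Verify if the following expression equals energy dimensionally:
Yes

The expression N·m has dimensions [L^2 M T^-2], which is exactly energy [L^2 M T^-2].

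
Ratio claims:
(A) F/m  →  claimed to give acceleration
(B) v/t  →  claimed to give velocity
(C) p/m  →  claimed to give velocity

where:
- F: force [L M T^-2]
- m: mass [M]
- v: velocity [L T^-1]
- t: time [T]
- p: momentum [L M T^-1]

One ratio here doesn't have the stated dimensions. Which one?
(B) v/t does not give velocity

(A) F/m: [L T^-2] = acceleration [L T^-2] ✓
(B) v/t: [L T^-2] ≠ velocity [L T^-1] ✗
(C) p/m: [L T^-1] = velocity [L T^-1] ✓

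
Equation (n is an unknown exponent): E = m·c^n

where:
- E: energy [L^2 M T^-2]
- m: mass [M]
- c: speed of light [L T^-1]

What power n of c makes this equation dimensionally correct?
n = 2

E has dimensions [L^2 M T^-2]; c has dimensions [L T^-1].
The rest of the RHS has dimensions [M], so c^n must supply [L^2 T^-2].
With n = 2: m·c^2 has dimensions [L^2 M T^-2], matching the LHS ✓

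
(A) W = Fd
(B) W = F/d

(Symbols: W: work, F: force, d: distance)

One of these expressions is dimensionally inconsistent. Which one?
(B)

(A) W = Fd: LHS [L^2 M T^-2], RHS [L^2 M T^-2] ✓
(B) W = F/d: LHS [L^2 M T^-2], RHS [M T^-2] ✗

Expression (B) W = F/d is dimensionally incorrect.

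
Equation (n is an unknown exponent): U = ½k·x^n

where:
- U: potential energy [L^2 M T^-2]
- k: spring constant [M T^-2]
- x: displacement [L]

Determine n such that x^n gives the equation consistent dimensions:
n = 2

U has dimensions [L^2 M T^-2]; x has dimensions [L].
The rest of the RHS has dimensions [M T^-2], so x^n must supply [L^2].
With n = 2: ½k·x^2 has dimensions [L^2 M T^-2], matching the LHS ✓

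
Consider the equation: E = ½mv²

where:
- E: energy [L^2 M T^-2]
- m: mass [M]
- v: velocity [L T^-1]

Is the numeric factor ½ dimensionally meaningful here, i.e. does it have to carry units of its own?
No

E has dimensions [L^2 M T^-2] and mv² already has dimensions [L^2 M T^-2], so the equation balances without ½ contributing any dimensions. ½ is a pure (dimensionless) number; changing or removing it would not affect dimensional consistency.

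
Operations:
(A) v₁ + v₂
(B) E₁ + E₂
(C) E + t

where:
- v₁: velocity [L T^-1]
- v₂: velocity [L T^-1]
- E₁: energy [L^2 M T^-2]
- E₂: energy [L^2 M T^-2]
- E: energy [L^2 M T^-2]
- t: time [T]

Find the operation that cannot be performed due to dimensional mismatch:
(C) E + t

(A) v₁ + v₂: v₁ [L T^-1] and v₂ [L T^-1] — same dimensions ✓
(B) E₁ + E₂: E₁ [L^2 M T^-2] and E₂ [L^2 M T^-2] — same dimensions ✓
(C) E + t: E [L^2 M T^-2] and t [T] — different dimensions cannot be added/subtracted ✗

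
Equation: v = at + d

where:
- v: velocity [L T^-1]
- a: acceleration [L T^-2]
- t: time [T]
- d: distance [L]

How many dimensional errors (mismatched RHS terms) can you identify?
1

LHS v: [L T^-1]
- at: [L T^-1] ✓
- d: [L] ✗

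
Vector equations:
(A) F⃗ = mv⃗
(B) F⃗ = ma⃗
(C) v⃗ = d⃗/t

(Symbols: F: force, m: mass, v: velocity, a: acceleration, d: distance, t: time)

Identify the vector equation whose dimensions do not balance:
(A) F⃗ = mv⃗

(A) F⃗ = mv⃗: LHS [L M T^-2], RHS [L M T^-1] ✗ — mass times velocity is momentum, not force; should be ma⃗
(B) F⃗ = ma⃗: LHS [L M T^-2], RHS [L M T^-2] ✓ — Force and acceleration are vectors, mass is a scalar
(C) v⃗ = d⃗/t: LHS [L T^-1], RHS [L T^-1] ✓ — displacement (vector) divided by time (scalar)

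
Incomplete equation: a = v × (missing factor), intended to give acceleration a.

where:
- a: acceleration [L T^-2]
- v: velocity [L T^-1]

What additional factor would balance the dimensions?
1/t (inverse time), dimensions [T^-1]

a has dimensions [L T^-2] and v has dimensions [L T^-1].
The missing factor must have dimensions [L T^-2] / [L T^-1] = [T^-1], i.e. inverse time (1/t).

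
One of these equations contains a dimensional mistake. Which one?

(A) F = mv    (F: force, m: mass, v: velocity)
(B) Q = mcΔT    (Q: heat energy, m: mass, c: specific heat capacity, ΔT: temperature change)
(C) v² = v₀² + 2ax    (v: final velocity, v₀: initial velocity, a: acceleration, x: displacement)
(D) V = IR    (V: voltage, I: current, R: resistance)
(A) F = mv

The equation (A) F = mv is dimensionally incorrect.

LHS (F): [L M T^-2]
RHS (mv): [L M T^-1] ✗

The dimensions do not match. The other three equations balance.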